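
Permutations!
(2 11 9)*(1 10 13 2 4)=(1 10 13 2 11 9 4)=[0, 10, 11, 3, 1, 5, 6, 7, 8, 4, 13, 9, 12, 2]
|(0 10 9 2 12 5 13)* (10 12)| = 12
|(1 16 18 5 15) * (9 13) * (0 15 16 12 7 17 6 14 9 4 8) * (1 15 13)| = 84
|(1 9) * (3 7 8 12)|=4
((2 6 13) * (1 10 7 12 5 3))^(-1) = (1 3 5 12 7 10)(2 13 6)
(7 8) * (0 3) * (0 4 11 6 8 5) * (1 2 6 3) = (0 1 2 6 8 7 5)(3 4 11) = [1, 2, 6, 4, 11, 0, 8, 5, 7, 9, 10, 3]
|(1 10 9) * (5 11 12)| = |(1 10 9)(5 11 12)| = 3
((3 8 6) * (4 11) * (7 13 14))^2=(3 6 8)(7 14 13)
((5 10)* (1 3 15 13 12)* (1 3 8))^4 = (15)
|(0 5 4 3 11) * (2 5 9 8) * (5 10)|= 9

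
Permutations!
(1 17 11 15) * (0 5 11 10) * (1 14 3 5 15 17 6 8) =[15, 6, 2, 5, 4, 11, 8, 7, 1, 9, 0, 17, 12, 13, 3, 14, 16, 10] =(0 15 14 3 5 11 17 10)(1 6 8)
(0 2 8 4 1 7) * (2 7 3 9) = (0 7)(1 3 9 2 8 4) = [7, 3, 8, 9, 1, 5, 6, 0, 4, 2]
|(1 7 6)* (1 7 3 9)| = 6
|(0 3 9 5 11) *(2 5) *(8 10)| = 6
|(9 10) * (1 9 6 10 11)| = |(1 9 11)(6 10)| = 6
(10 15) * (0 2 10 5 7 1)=(0 2 10 15 5 7 1)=[2, 0, 10, 3, 4, 7, 6, 1, 8, 9, 15, 11, 12, 13, 14, 5]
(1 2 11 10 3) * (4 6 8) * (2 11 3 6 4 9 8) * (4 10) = [0, 11, 3, 1, 10, 5, 2, 7, 9, 8, 6, 4] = (1 11 4 10 6 2 3)(8 9)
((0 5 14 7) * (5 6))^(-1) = (0 7 14 5 6)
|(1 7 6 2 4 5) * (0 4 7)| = |(0 4 5 1)(2 7 6)| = 12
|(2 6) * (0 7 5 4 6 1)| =|(0 7 5 4 6 2 1)| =7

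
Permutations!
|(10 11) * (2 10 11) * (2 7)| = 3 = |(11)(2 10 7)|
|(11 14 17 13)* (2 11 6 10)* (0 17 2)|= |(0 17 13 6 10)(2 11 14)|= 15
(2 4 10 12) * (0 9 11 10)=(0 9 11 10 12 2 4)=[9, 1, 4, 3, 0, 5, 6, 7, 8, 11, 12, 10, 2]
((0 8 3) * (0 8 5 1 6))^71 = (0 6 1 5)(3 8)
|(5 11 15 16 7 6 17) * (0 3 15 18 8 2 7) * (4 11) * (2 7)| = 8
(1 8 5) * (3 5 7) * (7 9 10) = (1 8 9 10 7 3 5) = [0, 8, 2, 5, 4, 1, 6, 3, 9, 10, 7]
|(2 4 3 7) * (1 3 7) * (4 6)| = |(1 3)(2 6 4 7)| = 4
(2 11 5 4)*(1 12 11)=(1 12 11 5 4 2)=[0, 12, 1, 3, 2, 4, 6, 7, 8, 9, 10, 5, 11]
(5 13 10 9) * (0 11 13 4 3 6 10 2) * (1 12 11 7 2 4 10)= [7, 12, 0, 6, 3, 10, 1, 2, 8, 5, 9, 13, 11, 4]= (0 7 2)(1 12 11 13 4 3 6)(5 10 9)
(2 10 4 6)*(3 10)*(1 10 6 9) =[0, 10, 3, 6, 9, 5, 2, 7, 8, 1, 4] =(1 10 4 9)(2 3 6)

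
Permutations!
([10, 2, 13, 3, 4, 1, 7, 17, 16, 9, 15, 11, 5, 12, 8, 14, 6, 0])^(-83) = (0 7 16 14 10 17 6 8 15)(1 13 5 2 12)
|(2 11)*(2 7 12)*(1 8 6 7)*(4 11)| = 8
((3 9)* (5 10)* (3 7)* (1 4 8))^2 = (10)(1 8 4)(3 7 9)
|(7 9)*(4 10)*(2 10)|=6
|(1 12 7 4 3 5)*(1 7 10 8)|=4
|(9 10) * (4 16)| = |(4 16)(9 10)| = 2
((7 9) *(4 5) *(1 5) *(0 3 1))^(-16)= ((0 3 1 5 4)(7 9))^(-16)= (9)(0 4 5 1 3)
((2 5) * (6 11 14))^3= (14)(2 5)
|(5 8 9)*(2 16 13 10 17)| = 15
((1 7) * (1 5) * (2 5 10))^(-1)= (1 5 2 10 7)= ((1 7 10 2 5))^(-1)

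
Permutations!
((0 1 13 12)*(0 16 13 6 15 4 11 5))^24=(16)(0 15 5 6 11 1 4)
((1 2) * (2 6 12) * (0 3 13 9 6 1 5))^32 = ((0 3 13 9 6 12 2 5))^32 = (13)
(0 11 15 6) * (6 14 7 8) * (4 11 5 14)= (0 5 14 7 8 6)(4 11 15)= [5, 1, 2, 3, 11, 14, 0, 8, 6, 9, 10, 15, 12, 13, 7, 4]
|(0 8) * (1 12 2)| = 6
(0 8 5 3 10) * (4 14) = [8, 1, 2, 10, 14, 3, 6, 7, 5, 9, 0, 11, 12, 13, 4] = (0 8 5 3 10)(4 14)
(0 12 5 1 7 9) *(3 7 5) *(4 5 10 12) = (0 4 5 1 10 12 3 7 9) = [4, 10, 2, 7, 5, 1, 6, 9, 8, 0, 12, 11, 3]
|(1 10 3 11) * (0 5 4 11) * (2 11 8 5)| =6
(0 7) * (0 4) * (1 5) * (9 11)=[7, 5, 2, 3, 0, 1, 6, 4, 8, 11, 10, 9]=(0 7 4)(1 5)(9 11)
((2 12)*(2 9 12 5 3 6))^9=((2 5 3 6)(9 12))^9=(2 5 3 6)(9 12)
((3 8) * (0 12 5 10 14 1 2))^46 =(0 14 12 1 5 2 10)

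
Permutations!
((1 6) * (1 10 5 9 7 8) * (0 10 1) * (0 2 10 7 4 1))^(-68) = (0 8 10 9 1)(2 5 4 6 7)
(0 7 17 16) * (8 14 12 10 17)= (0 7 8 14 12 10 17 16)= [7, 1, 2, 3, 4, 5, 6, 8, 14, 9, 17, 11, 10, 13, 12, 15, 0, 16]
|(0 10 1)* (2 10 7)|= |(0 7 2 10 1)|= 5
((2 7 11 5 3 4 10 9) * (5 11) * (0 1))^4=((11)(0 1)(2 7 5 3 4 10 9))^4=(11)(2 4 7 10 5 9 3)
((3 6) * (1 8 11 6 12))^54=(12)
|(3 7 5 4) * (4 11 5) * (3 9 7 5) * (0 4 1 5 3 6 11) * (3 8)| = 6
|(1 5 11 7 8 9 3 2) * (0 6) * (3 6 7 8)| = |(0 7 3 2 1 5 11 8 9 6)| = 10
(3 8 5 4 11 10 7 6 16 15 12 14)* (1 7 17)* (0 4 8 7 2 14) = [4, 2, 14, 7, 11, 8, 16, 6, 5, 9, 17, 10, 0, 13, 3, 12, 15, 1] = (0 4 11 10 17 1 2 14 3 7 6 16 15 12)(5 8)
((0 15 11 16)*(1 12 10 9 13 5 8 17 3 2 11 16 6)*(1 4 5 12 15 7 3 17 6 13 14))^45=((17)(0 7 3 2 11 13 12 10 9 14 1 15 16)(4 5 8 6))^45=(17)(0 12 16 13 15 11 1 2 14 3 9 7 10)(4 5 8 6)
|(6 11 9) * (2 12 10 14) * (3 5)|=|(2 12 10 14)(3 5)(6 11 9)|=12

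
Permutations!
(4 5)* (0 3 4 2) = [3, 1, 0, 4, 5, 2] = (0 3 4 5 2)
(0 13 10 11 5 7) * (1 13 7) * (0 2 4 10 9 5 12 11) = [7, 13, 4, 3, 10, 1, 6, 2, 8, 5, 0, 12, 11, 9] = (0 7 2 4 10)(1 13 9 5)(11 12)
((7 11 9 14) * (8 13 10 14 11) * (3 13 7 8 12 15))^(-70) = (3 10 8 12)(7 15 13 14)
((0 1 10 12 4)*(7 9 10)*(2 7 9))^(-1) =(0 4 12 10 9 1)(2 7)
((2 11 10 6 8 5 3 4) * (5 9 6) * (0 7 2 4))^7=((0 7 2 11 10 5 3)(6 8 9))^7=(11)(6 8 9)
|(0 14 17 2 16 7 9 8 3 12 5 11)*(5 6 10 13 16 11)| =45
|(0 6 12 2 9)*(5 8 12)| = 7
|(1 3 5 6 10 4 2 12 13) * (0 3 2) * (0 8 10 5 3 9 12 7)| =|(0 9 12 13 1 2 7)(4 8 10)(5 6)| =42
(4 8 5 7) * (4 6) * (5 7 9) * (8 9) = (4 9 5 8 7 6) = [0, 1, 2, 3, 9, 8, 4, 6, 7, 5]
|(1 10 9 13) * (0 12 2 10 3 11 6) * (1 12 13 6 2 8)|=|(0 13 12 8 1 3 11 2 10 9 6)|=11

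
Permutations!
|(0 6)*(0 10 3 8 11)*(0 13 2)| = 8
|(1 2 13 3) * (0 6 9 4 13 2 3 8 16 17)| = |(0 6 9 4 13 8 16 17)(1 3)| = 8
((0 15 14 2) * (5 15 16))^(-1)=((0 16 5 15 14 2))^(-1)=(0 2 14 15 5 16)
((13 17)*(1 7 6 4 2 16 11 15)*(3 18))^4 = (18)(1 2)(4 15)(6 11)(7 16)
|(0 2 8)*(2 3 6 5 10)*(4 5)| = |(0 3 6 4 5 10 2 8)| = 8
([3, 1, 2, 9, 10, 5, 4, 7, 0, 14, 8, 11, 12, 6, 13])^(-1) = (0 8 10 4 6 13 14 9 3)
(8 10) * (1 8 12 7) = (1 8 10 12 7) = [0, 8, 2, 3, 4, 5, 6, 1, 10, 9, 12, 11, 7]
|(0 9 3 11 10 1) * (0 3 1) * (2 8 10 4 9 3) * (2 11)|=|(0 3 2 8 10)(1 11 4 9)|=20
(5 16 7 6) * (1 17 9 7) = [0, 17, 2, 3, 4, 16, 5, 6, 8, 7, 10, 11, 12, 13, 14, 15, 1, 9] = (1 17 9 7 6 5 16)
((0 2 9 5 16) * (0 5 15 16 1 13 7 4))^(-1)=((0 2 9 15 16 5 1 13 7 4))^(-1)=(0 4 7 13 1 5 16 15 9 2)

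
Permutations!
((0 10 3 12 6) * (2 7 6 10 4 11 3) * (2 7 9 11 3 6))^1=(0 4 3 12 10 7 2 9 11 6)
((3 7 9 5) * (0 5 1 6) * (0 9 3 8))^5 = (0 8 5)(1 9 6)(3 7)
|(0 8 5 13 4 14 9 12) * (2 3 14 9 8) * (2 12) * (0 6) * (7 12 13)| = |(0 13 4 9 2 3 14 8 5 7 12 6)| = 12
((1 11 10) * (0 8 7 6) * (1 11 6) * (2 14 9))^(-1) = ((0 8 7 1 6)(2 14 9)(10 11))^(-1) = (0 6 1 7 8)(2 9 14)(10 11)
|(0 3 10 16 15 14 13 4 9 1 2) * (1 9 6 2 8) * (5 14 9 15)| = |(0 3 10 16 5 14 13 4 6 2)(1 8)(9 15)| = 10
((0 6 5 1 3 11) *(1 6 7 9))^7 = ((0 7 9 1 3 11)(5 6))^7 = (0 7 9 1 3 11)(5 6)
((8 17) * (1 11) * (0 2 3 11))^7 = (0 3 1 2 11)(8 17)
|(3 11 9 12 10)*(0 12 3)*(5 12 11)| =|(0 11 9 3 5 12 10)| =7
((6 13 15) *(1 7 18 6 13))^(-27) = (1 7 18 6)(13 15)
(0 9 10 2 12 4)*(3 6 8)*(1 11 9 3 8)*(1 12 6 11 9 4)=(0 3 11 4)(1 9 10 2 6 12)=[3, 9, 6, 11, 0, 5, 12, 7, 8, 10, 2, 4, 1]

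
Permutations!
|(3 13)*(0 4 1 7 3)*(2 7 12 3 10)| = |(0 4 1 12 3 13)(2 7 10)| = 6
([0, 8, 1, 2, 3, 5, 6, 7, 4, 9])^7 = (9)(1 4 2 8 3)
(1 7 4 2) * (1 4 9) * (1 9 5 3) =[0, 7, 4, 1, 2, 3, 6, 5, 8, 9] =(9)(1 7 5 3)(2 4)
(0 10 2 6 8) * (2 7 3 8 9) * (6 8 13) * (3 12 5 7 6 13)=(13)(0 10 6 9 2 8)(5 7 12)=[10, 1, 8, 3, 4, 7, 9, 12, 0, 2, 6, 11, 5, 13]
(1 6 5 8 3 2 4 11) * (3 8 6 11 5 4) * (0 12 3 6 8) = (0 12 3 2 6 4 5 8)(1 11) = [12, 11, 6, 2, 5, 8, 4, 7, 0, 9, 10, 1, 3]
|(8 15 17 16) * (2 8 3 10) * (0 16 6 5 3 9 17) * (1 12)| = |(0 16 9 17 6 5 3 10 2 8 15)(1 12)| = 22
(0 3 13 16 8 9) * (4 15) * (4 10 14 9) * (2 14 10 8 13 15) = (0 3 15 8 4 2 14 9)(13 16) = [3, 1, 14, 15, 2, 5, 6, 7, 4, 0, 10, 11, 12, 16, 9, 8, 13]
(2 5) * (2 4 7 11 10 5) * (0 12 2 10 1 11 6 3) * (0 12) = (1 11)(2 10 5 4 7 6 3 12) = [0, 11, 10, 12, 7, 4, 3, 6, 8, 9, 5, 1, 2]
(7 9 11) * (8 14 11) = [0, 1, 2, 3, 4, 5, 6, 9, 14, 8, 10, 7, 12, 13, 11] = (7 9 8 14 11)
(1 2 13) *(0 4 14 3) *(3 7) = (0 4 14 7 3)(1 2 13) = [4, 2, 13, 0, 14, 5, 6, 3, 8, 9, 10, 11, 12, 1, 7]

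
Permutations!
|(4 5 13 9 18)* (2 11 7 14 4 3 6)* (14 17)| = 12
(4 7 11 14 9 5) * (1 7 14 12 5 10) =(1 7 11 12 5 4 14 9 10) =[0, 7, 2, 3, 14, 4, 6, 11, 8, 10, 1, 12, 5, 13, 9]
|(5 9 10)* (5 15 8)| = 5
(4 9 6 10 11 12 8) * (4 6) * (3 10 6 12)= (3 10 11)(4 9)(8 12)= [0, 1, 2, 10, 9, 5, 6, 7, 12, 4, 11, 3, 8]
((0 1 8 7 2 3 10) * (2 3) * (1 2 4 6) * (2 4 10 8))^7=((0 4 6 1 2 10)(3 8 7))^7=(0 4 6 1 2 10)(3 8 7)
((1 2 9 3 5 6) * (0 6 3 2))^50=((0 6 1)(2 9)(3 5))^50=(9)(0 1 6)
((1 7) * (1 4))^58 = ((1 7 4))^58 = (1 7 4)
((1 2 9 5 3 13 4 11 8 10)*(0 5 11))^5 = ((0 5 3 13 4)(1 2 9 11 8 10))^5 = (13)(1 10 8 11 9 2)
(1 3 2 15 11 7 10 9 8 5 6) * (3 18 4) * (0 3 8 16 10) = (0 3 2 15 11 7)(1 18 4 8 5 6)(9 16 10) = [3, 18, 15, 2, 8, 6, 1, 0, 5, 16, 9, 7, 12, 13, 14, 11, 10, 17, 4]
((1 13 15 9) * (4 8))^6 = (1 15)(9 13)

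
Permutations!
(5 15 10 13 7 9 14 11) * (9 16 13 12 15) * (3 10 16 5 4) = (3 10 12 15 16 13 7 5 9 14 11 4) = [0, 1, 2, 10, 3, 9, 6, 5, 8, 14, 12, 4, 15, 7, 11, 16, 13]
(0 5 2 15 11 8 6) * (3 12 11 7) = (0 5 2 15 7 3 12 11 8 6) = [5, 1, 15, 12, 4, 2, 0, 3, 6, 9, 10, 8, 11, 13, 14, 7]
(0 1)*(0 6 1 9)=[9, 6, 2, 3, 4, 5, 1, 7, 8, 0]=(0 9)(1 6)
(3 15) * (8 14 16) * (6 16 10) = [0, 1, 2, 15, 4, 5, 16, 7, 14, 9, 6, 11, 12, 13, 10, 3, 8] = (3 15)(6 16 8 14 10)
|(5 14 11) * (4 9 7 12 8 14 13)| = 9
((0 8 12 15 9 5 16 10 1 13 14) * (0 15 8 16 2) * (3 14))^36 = (0 1 14 5 16 13 15 2 10 3 9)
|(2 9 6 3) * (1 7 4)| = |(1 7 4)(2 9 6 3)| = 12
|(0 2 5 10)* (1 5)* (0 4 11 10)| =|(0 2 1 5)(4 11 10)| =12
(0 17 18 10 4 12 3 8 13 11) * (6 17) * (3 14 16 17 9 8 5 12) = [6, 1, 2, 5, 3, 12, 9, 7, 13, 8, 4, 0, 14, 11, 16, 15, 17, 18, 10] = (0 6 9 8 13 11)(3 5 12 14 16 17 18 10 4)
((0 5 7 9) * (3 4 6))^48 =(9)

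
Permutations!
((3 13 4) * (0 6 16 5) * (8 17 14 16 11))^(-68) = ((0 6 11 8 17 14 16 5)(3 13 4))^(-68) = (0 17)(3 13 4)(5 8)(6 14)(11 16)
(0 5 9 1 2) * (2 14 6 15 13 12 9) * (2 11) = [5, 14, 0, 3, 4, 11, 15, 7, 8, 1, 10, 2, 9, 12, 6, 13] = (0 5 11 2)(1 14 6 15 13 12 9)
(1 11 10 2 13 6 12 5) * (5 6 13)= (13)(1 11 10 2 5)(6 12)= [0, 11, 5, 3, 4, 1, 12, 7, 8, 9, 2, 10, 6, 13]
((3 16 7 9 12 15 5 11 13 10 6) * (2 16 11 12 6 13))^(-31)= ((2 16 7 9 6 3 11)(5 12 15)(10 13))^(-31)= (2 6 16 3 7 11 9)(5 15 12)(10 13)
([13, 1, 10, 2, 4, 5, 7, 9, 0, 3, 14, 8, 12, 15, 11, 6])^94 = (0 11 10 3 7 15)(2 9 6 13 8 14)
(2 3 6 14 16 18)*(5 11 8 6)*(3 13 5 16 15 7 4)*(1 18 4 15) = (1 18 2 13 5 11 8 6 14)(3 16 4)(7 15) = [0, 18, 13, 16, 3, 11, 14, 15, 6, 9, 10, 8, 12, 5, 1, 7, 4, 17, 2]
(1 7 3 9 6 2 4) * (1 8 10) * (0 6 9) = (0 6 2 4 8 10 1 7 3) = [6, 7, 4, 0, 8, 5, 2, 3, 10, 9, 1]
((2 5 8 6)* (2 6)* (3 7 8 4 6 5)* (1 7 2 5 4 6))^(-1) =((1 7 8 5 6 4)(2 3))^(-1) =(1 4 6 5 8 7)(2 3)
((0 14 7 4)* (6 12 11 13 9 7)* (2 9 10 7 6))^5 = (0 12 4 6 7 9 10 2 13 14 11)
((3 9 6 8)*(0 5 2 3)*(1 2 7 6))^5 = ((0 5 7 6 8)(1 2 3 9))^5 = (1 2 3 9)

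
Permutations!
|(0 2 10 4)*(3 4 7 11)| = |(0 2 10 7 11 3 4)| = 7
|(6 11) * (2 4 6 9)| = 5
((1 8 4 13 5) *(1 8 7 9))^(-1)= ((1 7 9)(4 13 5 8))^(-1)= (1 9 7)(4 8 5 13)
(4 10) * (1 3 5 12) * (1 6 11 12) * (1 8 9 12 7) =[0, 3, 2, 5, 10, 8, 11, 1, 9, 12, 4, 7, 6] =(1 3 5 8 9 12 6 11 7)(4 10)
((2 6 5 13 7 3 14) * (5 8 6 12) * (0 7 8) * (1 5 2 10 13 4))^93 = (0 13 3 6 10 7 8 14)(2 12)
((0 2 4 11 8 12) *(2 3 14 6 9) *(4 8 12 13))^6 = (0 8 3 13 14 4 6 11 9 12 2)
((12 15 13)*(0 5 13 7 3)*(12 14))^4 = ((0 5 13 14 12 15 7 3))^4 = (0 12)(3 14)(5 15)(7 13)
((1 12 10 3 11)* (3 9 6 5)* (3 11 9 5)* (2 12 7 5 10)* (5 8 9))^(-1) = ((1 7 8 9 6 3 5 11)(2 12))^(-1) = (1 11 5 3 6 9 8 7)(2 12)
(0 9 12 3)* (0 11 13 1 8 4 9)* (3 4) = (1 8 3 11 13)(4 9 12) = [0, 8, 2, 11, 9, 5, 6, 7, 3, 12, 10, 13, 4, 1]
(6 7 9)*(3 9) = (3 9 6 7) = [0, 1, 2, 9, 4, 5, 7, 3, 8, 6]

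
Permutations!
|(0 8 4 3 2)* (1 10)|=|(0 8 4 3 2)(1 10)|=10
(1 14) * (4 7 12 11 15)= [0, 14, 2, 3, 7, 5, 6, 12, 8, 9, 10, 15, 11, 13, 1, 4]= (1 14)(4 7 12 11 15)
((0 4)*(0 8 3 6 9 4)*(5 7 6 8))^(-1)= ((3 8)(4 5 7 6 9))^(-1)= (3 8)(4 9 6 7 5)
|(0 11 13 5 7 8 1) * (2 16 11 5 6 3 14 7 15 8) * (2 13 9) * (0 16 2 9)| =|(0 5 15 8 1 16 11)(3 14 7 13 6)| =35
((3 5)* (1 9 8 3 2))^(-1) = ((1 9 8 3 5 2))^(-1) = (1 2 5 3 8 9)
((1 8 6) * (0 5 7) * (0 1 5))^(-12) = (1 5 8 7 6)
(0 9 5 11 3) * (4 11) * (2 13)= (0 9 5 4 11 3)(2 13)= [9, 1, 13, 0, 11, 4, 6, 7, 8, 5, 10, 3, 12, 2]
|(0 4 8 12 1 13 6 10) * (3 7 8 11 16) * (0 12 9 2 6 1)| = |(0 4 11 16 3 7 8 9 2 6 10 12)(1 13)| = 12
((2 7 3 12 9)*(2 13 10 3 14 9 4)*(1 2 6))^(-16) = (1 10 2 3 7 12 14 4 9 6 13)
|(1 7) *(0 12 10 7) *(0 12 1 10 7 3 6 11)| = 8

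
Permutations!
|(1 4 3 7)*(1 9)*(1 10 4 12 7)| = 7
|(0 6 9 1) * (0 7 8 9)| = 4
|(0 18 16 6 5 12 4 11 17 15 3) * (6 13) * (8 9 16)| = |(0 18 8 9 16 13 6 5 12 4 11 17 15 3)| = 14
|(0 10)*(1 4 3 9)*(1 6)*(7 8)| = 10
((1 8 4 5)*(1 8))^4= ((4 5 8))^4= (4 5 8)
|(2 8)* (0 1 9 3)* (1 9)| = 6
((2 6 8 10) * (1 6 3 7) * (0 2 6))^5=((0 2 3 7 1)(6 8 10))^5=(6 10 8)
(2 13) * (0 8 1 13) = (0 8 1 13 2) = [8, 13, 0, 3, 4, 5, 6, 7, 1, 9, 10, 11, 12, 2]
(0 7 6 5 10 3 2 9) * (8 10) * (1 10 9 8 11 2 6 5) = (0 7 5 11 2 8 9)(1 10 3 6) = [7, 10, 8, 6, 4, 11, 1, 5, 9, 0, 3, 2]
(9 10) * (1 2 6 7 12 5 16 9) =[0, 2, 6, 3, 4, 16, 7, 12, 8, 10, 1, 11, 5, 13, 14, 15, 9] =(1 2 6 7 12 5 16 9 10)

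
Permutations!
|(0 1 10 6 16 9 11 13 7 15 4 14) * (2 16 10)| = |(0 1 2 16 9 11 13 7 15 4 14)(6 10)| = 22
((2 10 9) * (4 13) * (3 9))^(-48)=((2 10 3 9)(4 13))^(-48)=(13)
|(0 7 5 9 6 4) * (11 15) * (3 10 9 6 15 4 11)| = |(0 7 5 6 11 4)(3 10 9 15)| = 12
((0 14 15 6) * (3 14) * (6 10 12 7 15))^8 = ((0 3 14 6)(7 15 10 12))^8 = (15)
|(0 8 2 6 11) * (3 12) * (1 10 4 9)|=|(0 8 2 6 11)(1 10 4 9)(3 12)|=20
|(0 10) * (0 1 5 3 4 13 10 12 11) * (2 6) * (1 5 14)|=30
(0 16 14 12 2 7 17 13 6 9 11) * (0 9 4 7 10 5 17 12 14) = [16, 1, 10, 3, 7, 17, 4, 12, 8, 11, 5, 9, 2, 6, 14, 15, 0, 13] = (0 16)(2 10 5 17 13 6 4 7 12)(9 11)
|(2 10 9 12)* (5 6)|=4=|(2 10 9 12)(5 6)|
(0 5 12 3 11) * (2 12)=(0 5 2 12 3 11)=[5, 1, 12, 11, 4, 2, 6, 7, 8, 9, 10, 0, 3]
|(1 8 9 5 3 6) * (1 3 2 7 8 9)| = 6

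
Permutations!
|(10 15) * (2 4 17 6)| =4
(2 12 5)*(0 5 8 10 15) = (0 5 2 12 8 10 15) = [5, 1, 12, 3, 4, 2, 6, 7, 10, 9, 15, 11, 8, 13, 14, 0]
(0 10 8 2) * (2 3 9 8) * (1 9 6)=(0 10 2)(1 9 8 3 6)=[10, 9, 0, 6, 4, 5, 1, 7, 3, 8, 2]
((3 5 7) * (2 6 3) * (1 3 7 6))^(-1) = (1 2 7 6 5 3)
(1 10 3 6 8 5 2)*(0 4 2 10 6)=(0 4 2 1 6 8 5 10 3)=[4, 6, 1, 0, 2, 10, 8, 7, 5, 9, 3]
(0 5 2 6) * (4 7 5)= (0 4 7 5 2 6)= [4, 1, 6, 3, 7, 2, 0, 5]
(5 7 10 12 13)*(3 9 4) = [0, 1, 2, 9, 3, 7, 6, 10, 8, 4, 12, 11, 13, 5] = (3 9 4)(5 7 10 12 13)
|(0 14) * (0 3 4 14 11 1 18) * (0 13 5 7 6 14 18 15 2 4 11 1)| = |(0 1 15 2 4 18 13 5 7 6 14 3 11)| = 13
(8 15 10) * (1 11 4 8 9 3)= (1 11 4 8 15 10 9 3)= [0, 11, 2, 1, 8, 5, 6, 7, 15, 3, 9, 4, 12, 13, 14, 10]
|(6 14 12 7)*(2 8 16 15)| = 4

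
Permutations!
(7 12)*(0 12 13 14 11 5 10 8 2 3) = (0 12 7 13 14 11 5 10 8 2 3) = [12, 1, 3, 0, 4, 10, 6, 13, 2, 9, 8, 5, 7, 14, 11]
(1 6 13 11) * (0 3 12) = (0 3 12)(1 6 13 11) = [3, 6, 2, 12, 4, 5, 13, 7, 8, 9, 10, 1, 0, 11]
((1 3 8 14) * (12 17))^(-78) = (17)(1 8)(3 14)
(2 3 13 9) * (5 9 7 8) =(2 3 13 7 8 5 9) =[0, 1, 3, 13, 4, 9, 6, 8, 5, 2, 10, 11, 12, 7]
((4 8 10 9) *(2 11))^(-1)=(2 11)(4 9 10 8)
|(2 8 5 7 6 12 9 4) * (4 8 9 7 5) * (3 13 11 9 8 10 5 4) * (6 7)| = 18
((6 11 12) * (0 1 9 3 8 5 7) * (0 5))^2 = ((0 1 9 3 8)(5 7)(6 11 12))^2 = (0 9 8 1 3)(6 12 11)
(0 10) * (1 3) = (0 10)(1 3) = [10, 3, 2, 1, 4, 5, 6, 7, 8, 9, 0]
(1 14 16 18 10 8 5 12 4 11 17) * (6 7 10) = [0, 14, 2, 3, 11, 12, 7, 10, 5, 9, 8, 17, 4, 13, 16, 15, 18, 1, 6] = (1 14 16 18 6 7 10 8 5 12 4 11 17)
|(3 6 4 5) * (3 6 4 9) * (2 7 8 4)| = 8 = |(2 7 8 4 5 6 9 3)|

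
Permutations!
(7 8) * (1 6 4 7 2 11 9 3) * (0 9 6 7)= [9, 7, 11, 1, 0, 5, 4, 8, 2, 3, 10, 6]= (0 9 3 1 7 8 2 11 6 4)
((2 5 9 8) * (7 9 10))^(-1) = ((2 5 10 7 9 8))^(-1) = (2 8 9 7 10 5)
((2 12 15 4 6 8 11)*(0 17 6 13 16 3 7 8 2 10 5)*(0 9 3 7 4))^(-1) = ((0 17 6 2 12 15)(3 4 13 16 7 8 11 10 5 9))^(-1) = (0 15 12 2 6 17)(3 9 5 10 11 8 7 16 13 4)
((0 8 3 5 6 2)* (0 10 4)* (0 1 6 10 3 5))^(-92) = (0 2 1 10 8 3 6 4 5)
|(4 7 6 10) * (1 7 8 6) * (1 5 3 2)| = |(1 7 5 3 2)(4 8 6 10)| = 20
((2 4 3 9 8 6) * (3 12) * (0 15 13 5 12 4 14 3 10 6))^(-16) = (0 14 12)(2 5 8)(3 10 15)(6 13 9)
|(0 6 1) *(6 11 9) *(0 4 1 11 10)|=6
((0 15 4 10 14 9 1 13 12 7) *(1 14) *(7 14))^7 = (0 14 1 15 9 13 4 7 12 10)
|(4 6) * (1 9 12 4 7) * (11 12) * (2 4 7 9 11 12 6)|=|(1 11 6 9 12 7)(2 4)|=6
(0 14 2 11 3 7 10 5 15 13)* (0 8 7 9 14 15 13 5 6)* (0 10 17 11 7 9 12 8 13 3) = (0 15 5 3 12 8 9 14 2 7 17 11)(6 10) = [15, 1, 7, 12, 4, 3, 10, 17, 9, 14, 6, 0, 8, 13, 2, 5, 16, 11]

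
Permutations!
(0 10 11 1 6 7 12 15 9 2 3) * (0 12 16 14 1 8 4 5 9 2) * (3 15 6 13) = (0 10 11 8 4 5 9)(1 13 3 12 6 7 16 14)(2 15) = [10, 13, 15, 12, 5, 9, 7, 16, 4, 0, 11, 8, 6, 3, 1, 2, 14]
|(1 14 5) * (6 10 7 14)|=|(1 6 10 7 14 5)|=6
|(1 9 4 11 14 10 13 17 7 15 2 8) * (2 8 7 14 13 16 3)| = 14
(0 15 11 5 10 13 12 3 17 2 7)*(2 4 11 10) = (0 15 10 13 12 3 17 4 11 5 2 7) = [15, 1, 7, 17, 11, 2, 6, 0, 8, 9, 13, 5, 3, 12, 14, 10, 16, 4]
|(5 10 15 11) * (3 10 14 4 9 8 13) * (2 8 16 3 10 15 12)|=|(2 8 13 10 12)(3 15 11 5 14 4 9 16)|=40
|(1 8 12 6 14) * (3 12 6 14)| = |(1 8 6 3 12 14)| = 6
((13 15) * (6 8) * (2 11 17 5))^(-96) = (17)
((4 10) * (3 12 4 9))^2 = ((3 12 4 10 9))^2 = (3 4 9 12 10)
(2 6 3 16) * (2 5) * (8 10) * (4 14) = (2 6 3 16 5)(4 14)(8 10) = [0, 1, 6, 16, 14, 2, 3, 7, 10, 9, 8, 11, 12, 13, 4, 15, 5]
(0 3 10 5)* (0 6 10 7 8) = (0 3 7 8)(5 6 10) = [3, 1, 2, 7, 4, 6, 10, 8, 0, 9, 5]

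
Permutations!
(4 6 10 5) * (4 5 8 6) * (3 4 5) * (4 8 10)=(10)(3 8 6 4 5)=[0, 1, 2, 8, 5, 3, 4, 7, 6, 9, 10]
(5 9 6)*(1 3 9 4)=(1 3 9 6 5 4)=[0, 3, 2, 9, 1, 4, 5, 7, 8, 6]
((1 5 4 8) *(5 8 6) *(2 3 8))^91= (1 8 3 2)(4 6 5)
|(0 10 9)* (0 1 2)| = 5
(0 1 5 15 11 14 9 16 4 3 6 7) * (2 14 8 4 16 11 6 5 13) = (16)(0 1 13 2 14 9 11 8 4 3 5 15 6 7) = [1, 13, 14, 5, 3, 15, 7, 0, 4, 11, 10, 8, 12, 2, 9, 6, 16]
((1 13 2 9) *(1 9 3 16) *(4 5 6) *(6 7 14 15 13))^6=(1 15 6 13 4 2 5 3 7 16 14)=((1 6 4 5 7 14 15 13 2 3 16))^6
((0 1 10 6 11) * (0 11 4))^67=((11)(0 1 10 6 4))^67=(11)(0 10 4 1 6)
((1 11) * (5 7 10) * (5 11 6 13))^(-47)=((1 6 13 5 7 10 11))^(-47)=(1 13 7 11 6 5 10)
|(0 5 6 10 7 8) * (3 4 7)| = |(0 5 6 10 3 4 7 8)| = 8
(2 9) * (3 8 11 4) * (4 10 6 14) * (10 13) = [0, 1, 9, 8, 3, 5, 14, 7, 11, 2, 6, 13, 12, 10, 4] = (2 9)(3 8 11 13 10 6 14 4)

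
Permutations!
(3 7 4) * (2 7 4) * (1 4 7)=[0, 4, 1, 7, 3, 5, 6, 2]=(1 4 3 7 2)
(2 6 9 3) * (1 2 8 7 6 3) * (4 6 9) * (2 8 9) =[0, 8, 3, 9, 6, 5, 4, 2, 7, 1] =(1 8 7 2 3 9)(4 6)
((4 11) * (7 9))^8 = ((4 11)(7 9))^8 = (11)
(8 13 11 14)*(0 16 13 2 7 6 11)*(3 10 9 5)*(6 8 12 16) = (0 6 11 14 12 16 13)(2 7 8)(3 10 9 5) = [6, 1, 7, 10, 4, 3, 11, 8, 2, 5, 9, 14, 16, 0, 12, 15, 13]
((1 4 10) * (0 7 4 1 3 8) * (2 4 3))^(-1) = (0 8 3 7)(2 10 4)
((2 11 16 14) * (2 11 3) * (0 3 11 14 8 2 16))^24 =((0 3 16 8 2 11))^24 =(16)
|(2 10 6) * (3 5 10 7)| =6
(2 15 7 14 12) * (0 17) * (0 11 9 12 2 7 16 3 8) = (0 17 11 9 12 7 14 2 15 16 3 8) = [17, 1, 15, 8, 4, 5, 6, 14, 0, 12, 10, 9, 7, 13, 2, 16, 3, 11]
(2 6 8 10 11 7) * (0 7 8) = (0 7 2 6)(8 10 11) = [7, 1, 6, 3, 4, 5, 0, 2, 10, 9, 11, 8]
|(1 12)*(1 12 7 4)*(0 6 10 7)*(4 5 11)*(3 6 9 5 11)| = |(12)(0 9 5 3 6 10 7 11 4 1)| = 10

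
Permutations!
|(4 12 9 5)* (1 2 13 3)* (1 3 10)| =4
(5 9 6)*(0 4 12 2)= (0 4 12 2)(5 9 6)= [4, 1, 0, 3, 12, 9, 5, 7, 8, 6, 10, 11, 2]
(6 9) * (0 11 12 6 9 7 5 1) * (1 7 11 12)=(0 12 6 11 1)(5 7)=[12, 0, 2, 3, 4, 7, 11, 5, 8, 9, 10, 1, 6]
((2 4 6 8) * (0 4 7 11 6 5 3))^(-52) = (2 6 7 8 11)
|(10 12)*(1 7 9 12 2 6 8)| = 8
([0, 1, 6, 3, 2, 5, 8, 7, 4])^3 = (2 4 8 6)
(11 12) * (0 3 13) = (0 3 13)(11 12) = [3, 1, 2, 13, 4, 5, 6, 7, 8, 9, 10, 12, 11, 0]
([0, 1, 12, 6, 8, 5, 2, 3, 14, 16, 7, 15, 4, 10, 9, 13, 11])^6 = (2 16 3 14 10 4 15)(6 9 7 8 13 12 11)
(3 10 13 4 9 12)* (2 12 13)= (2 12 3 10)(4 9 13)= [0, 1, 12, 10, 9, 5, 6, 7, 8, 13, 2, 11, 3, 4]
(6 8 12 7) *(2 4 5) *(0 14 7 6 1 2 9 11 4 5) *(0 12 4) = (0 14 7 1 2 5 9 11)(4 12 6 8) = [14, 2, 5, 3, 12, 9, 8, 1, 4, 11, 10, 0, 6, 13, 7]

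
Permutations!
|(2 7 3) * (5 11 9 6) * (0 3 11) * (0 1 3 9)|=9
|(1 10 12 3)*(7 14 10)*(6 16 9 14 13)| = 10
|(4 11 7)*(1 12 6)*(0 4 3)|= 15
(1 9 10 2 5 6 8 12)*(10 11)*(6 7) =(1 9 11 10 2 5 7 6 8 12) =[0, 9, 5, 3, 4, 7, 8, 6, 12, 11, 2, 10, 1]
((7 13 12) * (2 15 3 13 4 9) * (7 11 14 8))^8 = ((2 15 3 13 12 11 14 8 7 4 9))^8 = (2 7 11 3 9 8 12 15 4 14 13)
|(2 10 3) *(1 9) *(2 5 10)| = 6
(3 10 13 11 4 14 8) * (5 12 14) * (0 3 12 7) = [3, 1, 2, 10, 5, 7, 6, 0, 12, 9, 13, 4, 14, 11, 8] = (0 3 10 13 11 4 5 7)(8 12 14)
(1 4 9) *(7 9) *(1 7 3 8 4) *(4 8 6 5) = [0, 1, 2, 6, 3, 4, 5, 9, 8, 7] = (3 6 5 4)(7 9)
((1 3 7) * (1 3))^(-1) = ((3 7))^(-1) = (3 7)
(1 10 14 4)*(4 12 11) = (1 10 14 12 11 4) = [0, 10, 2, 3, 1, 5, 6, 7, 8, 9, 14, 4, 11, 13, 12]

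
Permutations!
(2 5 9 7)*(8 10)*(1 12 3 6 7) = (1 12 3 6 7 2 5 9)(8 10) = [0, 12, 5, 6, 4, 9, 7, 2, 10, 1, 8, 11, 3]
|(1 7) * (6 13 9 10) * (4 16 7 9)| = 8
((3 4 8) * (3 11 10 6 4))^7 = ((4 8 11 10 6))^7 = (4 11 6 8 10)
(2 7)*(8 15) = [0, 1, 7, 3, 4, 5, 6, 2, 15, 9, 10, 11, 12, 13, 14, 8] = (2 7)(8 15)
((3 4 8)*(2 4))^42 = (2 8)(3 4)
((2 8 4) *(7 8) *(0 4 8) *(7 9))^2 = ((0 4 2 9 7))^2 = (0 2 7 4 9)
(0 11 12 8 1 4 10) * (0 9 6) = [11, 4, 2, 3, 10, 5, 0, 7, 1, 6, 9, 12, 8] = (0 11 12 8 1 4 10 9 6)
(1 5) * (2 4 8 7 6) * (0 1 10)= (0 1 5 10)(2 4 8 7 6)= [1, 5, 4, 3, 8, 10, 2, 6, 7, 9, 0]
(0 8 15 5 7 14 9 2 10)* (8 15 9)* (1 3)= (0 15 5 7 14 8 9 2 10)(1 3)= [15, 3, 10, 1, 4, 7, 6, 14, 9, 2, 0, 11, 12, 13, 8, 5]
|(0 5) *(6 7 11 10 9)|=|(0 5)(6 7 11 10 9)|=10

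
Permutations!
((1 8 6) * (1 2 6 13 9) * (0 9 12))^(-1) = (0 12 13 8 1 9)(2 6)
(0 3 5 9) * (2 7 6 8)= [3, 1, 7, 5, 4, 9, 8, 6, 2, 0]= (0 3 5 9)(2 7 6 8)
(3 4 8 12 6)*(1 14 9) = (1 14 9)(3 4 8 12 6) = [0, 14, 2, 4, 8, 5, 3, 7, 12, 1, 10, 11, 6, 13, 9]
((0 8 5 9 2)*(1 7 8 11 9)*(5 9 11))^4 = (11)(0 8 5 9 1 2 7)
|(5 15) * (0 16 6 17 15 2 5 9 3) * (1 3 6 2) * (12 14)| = |(0 16 2 5 1 3)(6 17 15 9)(12 14)| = 12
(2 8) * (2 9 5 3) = [0, 1, 8, 2, 4, 3, 6, 7, 9, 5] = (2 8 9 5 3)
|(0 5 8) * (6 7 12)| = |(0 5 8)(6 7 12)| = 3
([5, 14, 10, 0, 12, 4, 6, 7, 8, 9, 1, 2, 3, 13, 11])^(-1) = [3, 10, 11, 12, 5, 0, 6, 7, 8, 9, 2, 14, 4, 13, 1]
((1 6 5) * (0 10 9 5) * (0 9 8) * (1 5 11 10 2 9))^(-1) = ((0 2 9 11 10 8)(1 6))^(-1) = (0 8 10 11 9 2)(1 6)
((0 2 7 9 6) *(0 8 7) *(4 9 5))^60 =((0 2)(4 9 6 8 7 5))^60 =(9)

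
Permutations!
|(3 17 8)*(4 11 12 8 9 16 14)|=9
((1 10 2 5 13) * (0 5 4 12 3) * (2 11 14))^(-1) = ((0 5 13 1 10 11 14 2 4 12 3))^(-1) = (0 3 12 4 2 14 11 10 1 13 5)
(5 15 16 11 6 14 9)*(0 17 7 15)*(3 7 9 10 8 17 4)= (0 4 3 7 15 16 11 6 14 10 8 17 9 5)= [4, 1, 2, 7, 3, 0, 14, 15, 17, 5, 8, 6, 12, 13, 10, 16, 11, 9]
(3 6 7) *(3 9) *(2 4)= (2 4)(3 6 7 9)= [0, 1, 4, 6, 2, 5, 7, 9, 8, 3]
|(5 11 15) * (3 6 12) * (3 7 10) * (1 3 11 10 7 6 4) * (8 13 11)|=|(1 3 4)(5 10 8 13 11 15)(6 12)|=6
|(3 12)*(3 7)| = |(3 12 7)| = 3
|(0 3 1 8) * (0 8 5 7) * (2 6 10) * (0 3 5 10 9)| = |(0 5 7 3 1 10 2 6 9)| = 9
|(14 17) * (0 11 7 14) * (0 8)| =|(0 11 7 14 17 8)| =6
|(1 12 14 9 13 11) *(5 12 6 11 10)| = 6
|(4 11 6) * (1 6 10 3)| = |(1 6 4 11 10 3)| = 6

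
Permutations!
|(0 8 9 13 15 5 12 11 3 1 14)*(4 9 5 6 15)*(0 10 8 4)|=|(0 4 9 13)(1 14 10 8 5 12 11 3)(6 15)|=8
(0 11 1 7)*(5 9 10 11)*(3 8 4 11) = (0 5 9 10 3 8 4 11 1 7) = [5, 7, 2, 8, 11, 9, 6, 0, 4, 10, 3, 1]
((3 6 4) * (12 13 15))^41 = ((3 6 4)(12 13 15))^41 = (3 4 6)(12 15 13)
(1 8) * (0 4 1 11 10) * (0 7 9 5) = (0 4 1 8 11 10 7 9 5) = [4, 8, 2, 3, 1, 0, 6, 9, 11, 5, 7, 10]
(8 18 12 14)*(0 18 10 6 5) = [18, 1, 2, 3, 4, 0, 5, 7, 10, 9, 6, 11, 14, 13, 8, 15, 16, 17, 12] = (0 18 12 14 8 10 6 5)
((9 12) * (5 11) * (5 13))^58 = ((5 11 13)(9 12))^58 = (5 11 13)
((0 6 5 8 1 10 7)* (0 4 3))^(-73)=((0 6 5 8 1 10 7 4 3))^(-73)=(0 3 4 7 10 1 8 5 6)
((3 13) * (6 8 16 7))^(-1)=((3 13)(6 8 16 7))^(-1)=(3 13)(6 7 16 8)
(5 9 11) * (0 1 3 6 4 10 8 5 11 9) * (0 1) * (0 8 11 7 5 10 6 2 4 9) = [8, 3, 4, 2, 6, 1, 9, 5, 10, 0, 11, 7] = (0 8 10 11 7 5 1 3 2 4 6 9)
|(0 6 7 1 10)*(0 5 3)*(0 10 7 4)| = 6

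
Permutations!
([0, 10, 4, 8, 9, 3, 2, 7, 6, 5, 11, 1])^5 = (1 11 10)(2 8 5 4 6 3 9)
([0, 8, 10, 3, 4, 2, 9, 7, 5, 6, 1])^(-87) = [0, 2, 8, 3, 4, 1, 9, 7, 10, 6, 5]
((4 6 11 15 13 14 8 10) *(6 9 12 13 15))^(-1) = ((15)(4 9 12 13 14 8 10)(6 11))^(-1) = (15)(4 10 8 14 13 12 9)(6 11)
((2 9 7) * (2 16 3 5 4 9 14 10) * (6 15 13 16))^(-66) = (3 15 9)(4 16 6)(5 13 7)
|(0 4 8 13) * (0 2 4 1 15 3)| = 4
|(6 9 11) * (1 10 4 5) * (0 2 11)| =20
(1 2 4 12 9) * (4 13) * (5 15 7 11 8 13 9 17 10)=(1 2 9)(4 12 17 10 5 15 7 11 8 13)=[0, 2, 9, 3, 12, 15, 6, 11, 13, 1, 5, 8, 17, 4, 14, 7, 16, 10]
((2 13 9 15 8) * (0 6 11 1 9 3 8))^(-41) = ((0 6 11 1 9 15)(2 13 3 8))^(-41) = (0 6 11 1 9 15)(2 8 3 13)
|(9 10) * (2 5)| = 2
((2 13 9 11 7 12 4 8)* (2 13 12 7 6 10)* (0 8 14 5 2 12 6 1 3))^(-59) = ((0 8 13 9 11 1 3)(2 6 10 12 4 14 5))^(-59) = (0 11 8 1 13 3 9)(2 4 6 14 10 5 12)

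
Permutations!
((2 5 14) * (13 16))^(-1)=(2 14 5)(13 16)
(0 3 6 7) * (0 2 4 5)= (0 3 6 7 2 4 5)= [3, 1, 4, 6, 5, 0, 7, 2]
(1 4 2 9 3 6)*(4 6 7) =(1 6)(2 9 3 7 4) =[0, 6, 9, 7, 2, 5, 1, 4, 8, 3]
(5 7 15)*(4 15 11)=(4 15 5 7 11)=[0, 1, 2, 3, 15, 7, 6, 11, 8, 9, 10, 4, 12, 13, 14, 5]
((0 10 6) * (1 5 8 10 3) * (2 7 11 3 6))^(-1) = (0 6)(1 3 11 7 2 10 8 5)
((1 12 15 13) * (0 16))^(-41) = (0 16)(1 13 15 12)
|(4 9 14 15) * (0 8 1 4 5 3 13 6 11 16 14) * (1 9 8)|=|(0 1 4 8 9)(3 13 6 11 16 14 15 5)|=40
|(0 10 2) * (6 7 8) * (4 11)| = |(0 10 2)(4 11)(6 7 8)| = 6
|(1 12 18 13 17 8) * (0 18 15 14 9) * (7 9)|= |(0 18 13 17 8 1 12 15 14 7 9)|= 11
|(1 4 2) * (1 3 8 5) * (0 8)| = |(0 8 5 1 4 2 3)| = 7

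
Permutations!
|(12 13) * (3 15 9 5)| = |(3 15 9 5)(12 13)| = 4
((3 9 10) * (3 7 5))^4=((3 9 10 7 5))^4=(3 5 7 10 9)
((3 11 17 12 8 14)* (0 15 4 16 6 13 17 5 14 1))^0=((0 15 4 16 6 13 17 12 8 1)(3 11 5 14))^0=(17)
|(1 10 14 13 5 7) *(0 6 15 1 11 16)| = 11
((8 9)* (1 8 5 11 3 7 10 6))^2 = (1 9 11 7 6 8 5 3 10)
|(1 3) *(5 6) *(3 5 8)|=|(1 5 6 8 3)|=5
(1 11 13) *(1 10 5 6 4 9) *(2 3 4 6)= (1 11 13 10 5 2 3 4 9)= [0, 11, 3, 4, 9, 2, 6, 7, 8, 1, 5, 13, 12, 10]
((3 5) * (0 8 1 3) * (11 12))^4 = ((0 8 1 3 5)(11 12))^4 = (12)(0 5 3 1 8)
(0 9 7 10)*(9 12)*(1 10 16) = (0 12 9 7 16 1 10) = [12, 10, 2, 3, 4, 5, 6, 16, 8, 7, 0, 11, 9, 13, 14, 15, 1]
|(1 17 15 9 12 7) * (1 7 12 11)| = 5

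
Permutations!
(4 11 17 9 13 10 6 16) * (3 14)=(3 14)(4 11 17 9 13 10 6 16)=[0, 1, 2, 14, 11, 5, 16, 7, 8, 13, 6, 17, 12, 10, 3, 15, 4, 9]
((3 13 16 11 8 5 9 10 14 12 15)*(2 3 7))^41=(2 13 11 5 10 12 7 3 16 8 9 14 15)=((2 3 13 16 11 8 5 9 10 14 12 15 7))^41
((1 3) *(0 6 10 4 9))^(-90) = (10)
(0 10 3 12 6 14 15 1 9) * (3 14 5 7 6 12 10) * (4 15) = [3, 9, 2, 10, 15, 7, 5, 6, 8, 0, 14, 11, 12, 13, 4, 1] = (0 3 10 14 4 15 1 9)(5 7 6)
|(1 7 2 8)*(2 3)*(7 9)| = 6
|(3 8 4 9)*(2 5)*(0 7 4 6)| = |(0 7 4 9 3 8 6)(2 5)| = 14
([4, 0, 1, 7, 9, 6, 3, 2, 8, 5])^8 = [1, 2, 7, 6, 0, 9, 5, 3, 8, 4]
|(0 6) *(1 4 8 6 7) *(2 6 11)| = |(0 7 1 4 8 11 2 6)| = 8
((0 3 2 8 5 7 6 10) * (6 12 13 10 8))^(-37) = ((0 3 2 6 8 5 7 12 13 10))^(-37) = (0 6 7 10 2 5 13 3 8 12)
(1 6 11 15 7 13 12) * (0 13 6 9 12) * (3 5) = (0 13)(1 9 12)(3 5)(6 11 15 7) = [13, 9, 2, 5, 4, 3, 11, 6, 8, 12, 10, 15, 1, 0, 14, 7]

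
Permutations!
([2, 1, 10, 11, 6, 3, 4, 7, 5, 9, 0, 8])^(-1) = (0 10 2)(3 5 8 11)(4 6)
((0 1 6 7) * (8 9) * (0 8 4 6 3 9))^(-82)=(0 7 4 3)(1 8 6 9)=((0 1 3 9 4 6 7 8))^(-82)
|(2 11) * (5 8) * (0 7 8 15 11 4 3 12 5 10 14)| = 35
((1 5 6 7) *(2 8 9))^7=((1 5 6 7)(2 8 9))^7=(1 7 6 5)(2 8 9)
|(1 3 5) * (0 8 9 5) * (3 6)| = |(0 8 9 5 1 6 3)| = 7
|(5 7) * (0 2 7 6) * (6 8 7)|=3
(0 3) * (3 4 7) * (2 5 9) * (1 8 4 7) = (0 7 3)(1 8 4)(2 5 9) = [7, 8, 5, 0, 1, 9, 6, 3, 4, 2]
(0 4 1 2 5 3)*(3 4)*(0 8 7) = [3, 2, 5, 8, 1, 4, 6, 0, 7] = (0 3 8 7)(1 2 5 4)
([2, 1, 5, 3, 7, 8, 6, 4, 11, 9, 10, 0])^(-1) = (0 11 8 5 2)(4 7)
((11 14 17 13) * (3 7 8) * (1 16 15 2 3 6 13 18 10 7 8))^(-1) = ((1 16 15 2 3 8 6 13 11 14 17 18 10 7))^(-1) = (1 7 10 18 17 14 11 13 6 8 3 2 15 16)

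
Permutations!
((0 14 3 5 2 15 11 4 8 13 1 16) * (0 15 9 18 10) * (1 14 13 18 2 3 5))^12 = ((0 13 14 5 3 1 16 15 11 4 8 18 10)(2 9))^12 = (0 10 18 8 4 11 15 16 1 3 5 14 13)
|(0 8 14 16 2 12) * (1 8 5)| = |(0 5 1 8 14 16 2 12)| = 8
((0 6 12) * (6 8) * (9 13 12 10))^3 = (0 10 12 6 13 8 9)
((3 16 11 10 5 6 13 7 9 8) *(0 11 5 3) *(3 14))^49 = ((0 11 10 14 3 16 5 6 13 7 9 8))^49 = (0 11 10 14 3 16 5 6 13 7 9 8)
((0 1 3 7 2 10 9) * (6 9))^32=(10)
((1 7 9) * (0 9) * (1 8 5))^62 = (0 8 1)(5 7 9)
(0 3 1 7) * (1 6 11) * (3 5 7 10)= (0 5 7)(1 10 3 6 11)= [5, 10, 2, 6, 4, 7, 11, 0, 8, 9, 3, 1]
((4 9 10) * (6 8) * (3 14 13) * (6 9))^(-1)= (3 13 14)(4 10 9 8 6)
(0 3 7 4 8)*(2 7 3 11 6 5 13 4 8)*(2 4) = (0 11 6 5 13 2 7 8) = [11, 1, 7, 3, 4, 13, 5, 8, 0, 9, 10, 6, 12, 2]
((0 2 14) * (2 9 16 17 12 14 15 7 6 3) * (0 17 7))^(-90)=(17)(0 2 6 16)(3 7 9 15)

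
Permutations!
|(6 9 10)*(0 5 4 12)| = 12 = |(0 5 4 12)(6 9 10)|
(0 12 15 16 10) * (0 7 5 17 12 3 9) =[3, 1, 2, 9, 4, 17, 6, 5, 8, 0, 7, 11, 15, 13, 14, 16, 10, 12] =(0 3 9)(5 17 12 15 16 10 7)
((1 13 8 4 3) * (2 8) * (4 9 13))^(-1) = ((1 4 3)(2 8 9 13))^(-1) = (1 3 4)(2 13 9 8)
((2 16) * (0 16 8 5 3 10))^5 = ((0 16 2 8 5 3 10))^5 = (0 3 8 16 10 5 2)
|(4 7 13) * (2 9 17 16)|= 12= |(2 9 17 16)(4 7 13)|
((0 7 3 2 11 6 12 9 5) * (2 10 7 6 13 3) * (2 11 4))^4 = (0 5 9 12 6)(3 13 11 7 10)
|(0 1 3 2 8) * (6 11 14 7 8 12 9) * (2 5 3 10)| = 22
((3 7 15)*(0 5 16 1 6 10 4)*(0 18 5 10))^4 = (0 5)(1 4)(3 7 15)(6 18)(10 16)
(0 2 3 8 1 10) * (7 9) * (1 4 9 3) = [2, 10, 1, 8, 9, 5, 6, 3, 4, 7, 0] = (0 2 1 10)(3 8 4 9 7)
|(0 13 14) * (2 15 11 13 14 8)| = |(0 14)(2 15 11 13 8)| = 10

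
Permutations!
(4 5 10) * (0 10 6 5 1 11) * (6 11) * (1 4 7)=(0 10 7 1 6 5 11)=[10, 6, 2, 3, 4, 11, 5, 1, 8, 9, 7, 0]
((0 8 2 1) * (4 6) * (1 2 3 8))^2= (8)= ((0 1)(3 8)(4 6))^2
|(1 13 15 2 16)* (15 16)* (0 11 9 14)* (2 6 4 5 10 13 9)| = 13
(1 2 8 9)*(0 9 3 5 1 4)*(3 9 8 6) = (0 8 9 4)(1 2 6 3 5) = [8, 2, 6, 5, 0, 1, 3, 7, 9, 4]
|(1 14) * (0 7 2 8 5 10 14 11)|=9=|(0 7 2 8 5 10 14 1 11)|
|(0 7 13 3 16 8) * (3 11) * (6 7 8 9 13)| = |(0 8)(3 16 9 13 11)(6 7)| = 10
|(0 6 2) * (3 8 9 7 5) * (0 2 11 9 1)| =9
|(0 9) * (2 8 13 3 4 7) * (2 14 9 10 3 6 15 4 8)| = 11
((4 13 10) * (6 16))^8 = ((4 13 10)(6 16))^8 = (16)(4 10 13)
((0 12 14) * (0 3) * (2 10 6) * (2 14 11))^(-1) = ((0 12 11 2 10 6 14 3))^(-1) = (0 3 14 6 10 2 11 12)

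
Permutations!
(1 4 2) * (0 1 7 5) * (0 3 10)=(0 1 4 2 7 5 3 10)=[1, 4, 7, 10, 2, 3, 6, 5, 8, 9, 0]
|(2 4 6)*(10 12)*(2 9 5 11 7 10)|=9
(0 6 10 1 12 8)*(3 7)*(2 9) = (0 6 10 1 12 8)(2 9)(3 7) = [6, 12, 9, 7, 4, 5, 10, 3, 0, 2, 1, 11, 8]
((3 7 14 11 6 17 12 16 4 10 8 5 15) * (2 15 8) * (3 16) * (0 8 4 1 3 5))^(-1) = ((0 8)(1 3 7 14 11 6 17 12 5 4 10 2 15 16))^(-1) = (0 8)(1 16 15 2 10 4 5 12 17 6 11 14 7 3)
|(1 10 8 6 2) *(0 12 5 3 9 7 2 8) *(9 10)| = |(0 12 5 3 10)(1 9 7 2)(6 8)| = 20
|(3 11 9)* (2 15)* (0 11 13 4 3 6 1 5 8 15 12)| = |(0 11 9 6 1 5 8 15 2 12)(3 13 4)| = 30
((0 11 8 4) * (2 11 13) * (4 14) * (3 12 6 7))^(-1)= (0 4 14 8 11 2 13)(3 7 6 12)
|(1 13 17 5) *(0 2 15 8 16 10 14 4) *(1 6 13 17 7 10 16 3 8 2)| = 10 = |(0 1 17 5 6 13 7 10 14 4)(2 15)(3 8)|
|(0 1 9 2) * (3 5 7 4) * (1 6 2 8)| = 12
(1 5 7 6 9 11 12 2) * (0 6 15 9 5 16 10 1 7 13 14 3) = (0 6 5 13 14 3)(1 16 10)(2 7 15 9 11 12) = [6, 16, 7, 0, 4, 13, 5, 15, 8, 11, 1, 12, 2, 14, 3, 9, 10]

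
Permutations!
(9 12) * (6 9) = (6 9 12) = [0, 1, 2, 3, 4, 5, 9, 7, 8, 12, 10, 11, 6]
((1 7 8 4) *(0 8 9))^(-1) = ((0 8 4 1 7 9))^(-1) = (0 9 7 1 4 8)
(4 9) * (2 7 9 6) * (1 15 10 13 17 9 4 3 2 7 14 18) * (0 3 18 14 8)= (0 3 2 8)(1 15 10 13 17 9 18)(4 6 7)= [3, 15, 8, 2, 6, 5, 7, 4, 0, 18, 13, 11, 12, 17, 14, 10, 16, 9, 1]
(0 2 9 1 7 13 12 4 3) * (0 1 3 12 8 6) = (0 2 9 3 1 7 13 8 6)(4 12) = [2, 7, 9, 1, 12, 5, 0, 13, 6, 3, 10, 11, 4, 8]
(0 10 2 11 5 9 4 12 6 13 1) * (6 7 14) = (0 10 2 11 5 9 4 12 7 14 6 13 1) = [10, 0, 11, 3, 12, 9, 13, 14, 8, 4, 2, 5, 7, 1, 6]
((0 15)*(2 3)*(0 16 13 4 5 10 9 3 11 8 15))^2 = (2 8 16 4 10 3 11 15 13 5 9)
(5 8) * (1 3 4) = (1 3 4)(5 8) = [0, 3, 2, 4, 1, 8, 6, 7, 5]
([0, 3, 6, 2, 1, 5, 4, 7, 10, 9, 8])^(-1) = (1 4 6 2 3)(8 10)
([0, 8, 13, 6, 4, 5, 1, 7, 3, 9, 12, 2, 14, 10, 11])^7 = [0, 6, 13, 8, 4, 5, 3, 7, 1, 9, 12, 2, 14, 10, 11]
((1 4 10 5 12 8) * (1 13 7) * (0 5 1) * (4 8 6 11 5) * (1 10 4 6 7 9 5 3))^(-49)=((0 6 11 3 1 8 13 9 5 12 7))^(-49)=(0 13 6 9 11 5 3 12 1 7 8)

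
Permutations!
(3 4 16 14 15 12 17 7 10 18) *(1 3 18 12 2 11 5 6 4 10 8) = (18)(1 3 10 12 17 7 8)(2 11 5 6 4 16 14 15) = [0, 3, 11, 10, 16, 6, 4, 8, 1, 9, 12, 5, 17, 13, 15, 2, 14, 7, 18]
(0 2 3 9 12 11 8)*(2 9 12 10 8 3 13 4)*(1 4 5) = (0 9 10 8)(1 4 2 13 5)(3 12 11) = [9, 4, 13, 12, 2, 1, 6, 7, 0, 10, 8, 3, 11, 5]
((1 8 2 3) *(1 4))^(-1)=(1 4 3 2 8)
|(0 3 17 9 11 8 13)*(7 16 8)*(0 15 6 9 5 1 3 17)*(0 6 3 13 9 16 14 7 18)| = |(0 17 5 1 13 15 3 6 16 8 9 11 18)(7 14)| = 26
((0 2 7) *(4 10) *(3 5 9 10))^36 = (3 5 9 10 4)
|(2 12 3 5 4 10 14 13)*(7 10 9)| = 10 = |(2 12 3 5 4 9 7 10 14 13)|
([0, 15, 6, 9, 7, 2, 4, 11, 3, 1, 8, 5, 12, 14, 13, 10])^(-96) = [0, 1, 2, 3, 4, 5, 6, 7, 8, 9, 10, 11, 12, 13, 14, 15]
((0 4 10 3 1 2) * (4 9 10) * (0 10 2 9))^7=((1 9 2 10 3))^7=(1 2 3 9 10)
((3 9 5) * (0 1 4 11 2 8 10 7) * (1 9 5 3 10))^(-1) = ((0 9 3 5 10 7)(1 4 11 2 8))^(-1) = (0 7 10 5 3 9)(1 8 2 11 4)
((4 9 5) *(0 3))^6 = (9)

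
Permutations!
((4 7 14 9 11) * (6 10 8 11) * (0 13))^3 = (0 13)(4 9 8 7 6 11 14 10)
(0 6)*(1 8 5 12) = (0 6)(1 8 5 12) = [6, 8, 2, 3, 4, 12, 0, 7, 5, 9, 10, 11, 1]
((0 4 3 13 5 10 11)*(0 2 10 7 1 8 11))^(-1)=((0 4 3 13 5 7 1 8 11 2 10))^(-1)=(0 10 2 11 8 1 7 5 13 3 4)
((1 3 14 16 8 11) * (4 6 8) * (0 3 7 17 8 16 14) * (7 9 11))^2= (1 11 9)(4 16 6)(7 8 17)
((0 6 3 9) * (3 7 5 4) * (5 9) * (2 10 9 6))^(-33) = ((0 2 10 9)(3 5 4)(6 7))^(-33) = (0 9 10 2)(6 7)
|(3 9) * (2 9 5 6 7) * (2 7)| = 5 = |(2 9 3 5 6)|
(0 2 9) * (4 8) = (0 2 9)(4 8) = [2, 1, 9, 3, 8, 5, 6, 7, 4, 0]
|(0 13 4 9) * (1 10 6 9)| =7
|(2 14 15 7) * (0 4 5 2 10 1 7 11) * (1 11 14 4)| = 30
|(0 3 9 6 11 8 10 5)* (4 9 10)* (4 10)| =|(0 3 4 9 6 11 8 10 5)| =9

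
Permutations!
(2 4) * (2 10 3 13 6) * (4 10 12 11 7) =(2 10 3 13 6)(4 12 11 7) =[0, 1, 10, 13, 12, 5, 2, 4, 8, 9, 3, 7, 11, 6]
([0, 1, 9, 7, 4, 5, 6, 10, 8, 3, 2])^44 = [0, 1, 10, 9, 4, 5, 6, 3, 8, 2, 7]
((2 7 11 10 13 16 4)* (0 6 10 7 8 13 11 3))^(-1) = ((0 6 10 11 7 3)(2 8 13 16 4))^(-1) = (0 3 7 11 10 6)(2 4 16 13 8)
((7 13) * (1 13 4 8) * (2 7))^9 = (1 7)(2 8)(4 13)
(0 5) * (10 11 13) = (0 5)(10 11 13) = [5, 1, 2, 3, 4, 0, 6, 7, 8, 9, 11, 13, 12, 10]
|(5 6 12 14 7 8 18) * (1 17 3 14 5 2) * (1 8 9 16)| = 21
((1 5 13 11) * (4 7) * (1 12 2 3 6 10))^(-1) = ((1 5 13 11 12 2 3 6 10)(4 7))^(-1) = (1 10 6 3 2 12 11 13 5)(4 7)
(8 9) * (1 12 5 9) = (1 12 5 9 8) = [0, 12, 2, 3, 4, 9, 6, 7, 1, 8, 10, 11, 5]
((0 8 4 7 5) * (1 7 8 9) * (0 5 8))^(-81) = (0 7)(1 4)(8 9)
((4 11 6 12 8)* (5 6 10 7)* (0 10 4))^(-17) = (0 6 10 12 7 8 5)(4 11)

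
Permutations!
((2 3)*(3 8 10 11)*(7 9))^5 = (11)(7 9)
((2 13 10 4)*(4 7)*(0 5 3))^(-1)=(0 3 5)(2 4 7 10 13)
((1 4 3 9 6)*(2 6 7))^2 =((1 4 3 9 7 2 6))^2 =(1 3 7 6 4 9 2)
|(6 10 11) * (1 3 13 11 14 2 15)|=9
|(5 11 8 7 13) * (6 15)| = |(5 11 8 7 13)(6 15)| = 10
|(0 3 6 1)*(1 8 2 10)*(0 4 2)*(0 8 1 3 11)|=|(0 11)(1 4 2 10 3 6)|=6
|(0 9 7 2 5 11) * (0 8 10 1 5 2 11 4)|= 9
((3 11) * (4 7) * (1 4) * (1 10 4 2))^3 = (1 2)(3 11)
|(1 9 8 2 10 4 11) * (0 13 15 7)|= 28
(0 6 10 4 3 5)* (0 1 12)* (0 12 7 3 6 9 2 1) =(12)(0 9 2 1 7 3 5)(4 6 10) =[9, 7, 1, 5, 6, 0, 10, 3, 8, 2, 4, 11, 12]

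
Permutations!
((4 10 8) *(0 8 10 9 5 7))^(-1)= (10)(0 7 5 9 4 8)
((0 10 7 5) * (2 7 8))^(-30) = (10)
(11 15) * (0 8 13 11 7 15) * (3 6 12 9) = (0 8 13 11)(3 6 12 9)(7 15) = [8, 1, 2, 6, 4, 5, 12, 15, 13, 3, 10, 0, 9, 11, 14, 7]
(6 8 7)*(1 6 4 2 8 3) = [0, 6, 8, 1, 2, 5, 3, 4, 7] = (1 6 3)(2 8 7 4)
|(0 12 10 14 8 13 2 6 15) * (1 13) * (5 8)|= 11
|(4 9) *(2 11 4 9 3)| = 4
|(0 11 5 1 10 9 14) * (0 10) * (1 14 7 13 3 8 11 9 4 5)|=8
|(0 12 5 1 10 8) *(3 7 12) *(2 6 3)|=|(0 2 6 3 7 12 5 1 10 8)|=10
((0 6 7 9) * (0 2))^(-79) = ((0 6 7 9 2))^(-79) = (0 6 7 9 2)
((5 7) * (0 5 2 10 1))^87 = ((0 5 7 2 10 1))^87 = (0 2)(1 7)(5 10)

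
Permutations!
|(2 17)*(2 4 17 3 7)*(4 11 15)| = 12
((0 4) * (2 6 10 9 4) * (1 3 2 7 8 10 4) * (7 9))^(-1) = ((0 9 1 3 2 6 4)(7 8 10))^(-1) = (0 4 6 2 3 1 9)(7 10 8)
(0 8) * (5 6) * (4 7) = [8, 1, 2, 3, 7, 6, 5, 4, 0] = (0 8)(4 7)(5 6)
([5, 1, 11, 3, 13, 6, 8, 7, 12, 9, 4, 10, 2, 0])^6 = [11, 1, 5, 3, 12, 10, 4, 7, 13, 9, 8, 6, 0, 2]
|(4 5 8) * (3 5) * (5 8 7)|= |(3 8 4)(5 7)|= 6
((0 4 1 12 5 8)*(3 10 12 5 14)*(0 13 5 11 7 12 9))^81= ((0 4 1 11 7 12 14 3 10 9)(5 8 13))^81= (0 4 1 11 7 12 14 3 10 9)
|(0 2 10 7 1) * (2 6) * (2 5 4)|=|(0 6 5 4 2 10 7 1)|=8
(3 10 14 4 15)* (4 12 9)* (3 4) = (3 10 14 12 9)(4 15) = [0, 1, 2, 10, 15, 5, 6, 7, 8, 3, 14, 11, 9, 13, 12, 4]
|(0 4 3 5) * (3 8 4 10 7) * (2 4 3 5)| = |(0 10 7 5)(2 4 8 3)| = 4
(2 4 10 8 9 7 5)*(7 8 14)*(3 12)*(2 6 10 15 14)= (2 4 15 14 7 5 6 10)(3 12)(8 9)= [0, 1, 4, 12, 15, 6, 10, 5, 9, 8, 2, 11, 3, 13, 7, 14]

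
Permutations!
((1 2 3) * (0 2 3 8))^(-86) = (0 2 8)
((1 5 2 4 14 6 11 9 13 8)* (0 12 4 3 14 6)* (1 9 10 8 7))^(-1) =((0 12 4 6 11 10 8 9 13 7 1 5 2 3 14))^(-1) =(0 14 3 2 5 1 7 13 9 8 10 11 6 4 12)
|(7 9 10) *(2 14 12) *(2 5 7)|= 7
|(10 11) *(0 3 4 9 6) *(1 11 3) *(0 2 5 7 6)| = 28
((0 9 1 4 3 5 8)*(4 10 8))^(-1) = (0 8 10 1 9)(3 4 5)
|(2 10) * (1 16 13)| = |(1 16 13)(2 10)| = 6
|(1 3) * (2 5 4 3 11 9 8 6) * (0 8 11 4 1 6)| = 6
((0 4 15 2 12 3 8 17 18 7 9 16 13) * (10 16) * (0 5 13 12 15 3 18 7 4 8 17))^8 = (3 4 18 12 16 10 9 7 17)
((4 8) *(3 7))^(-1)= ((3 7)(4 8))^(-1)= (3 7)(4 8)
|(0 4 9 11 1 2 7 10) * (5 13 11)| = |(0 4 9 5 13 11 1 2 7 10)| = 10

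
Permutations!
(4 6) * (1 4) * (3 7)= [0, 4, 2, 7, 6, 5, 1, 3]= (1 4 6)(3 7)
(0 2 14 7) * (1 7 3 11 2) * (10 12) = (0 1 7)(2 14 3 11)(10 12) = [1, 7, 14, 11, 4, 5, 6, 0, 8, 9, 12, 2, 10, 13, 3]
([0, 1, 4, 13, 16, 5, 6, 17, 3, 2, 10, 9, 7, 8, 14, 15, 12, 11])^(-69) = [0, 1, 12, 3, 7, 5, 6, 9, 8, 16, 10, 4, 11, 13, 14, 15, 17, 2]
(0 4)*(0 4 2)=(4)(0 2)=[2, 1, 0, 3, 4]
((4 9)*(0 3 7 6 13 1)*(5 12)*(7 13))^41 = ((0 3 13 1)(4 9)(5 12)(6 7))^41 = (0 3 13 1)(4 9)(5 12)(6 7)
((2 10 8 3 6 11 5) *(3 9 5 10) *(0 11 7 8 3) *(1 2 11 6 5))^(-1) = ((0 6 7 8 9 1 2)(3 5 11 10))^(-1) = (0 2 1 9 8 7 6)(3 10 11 5)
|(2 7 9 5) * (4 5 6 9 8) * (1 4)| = 6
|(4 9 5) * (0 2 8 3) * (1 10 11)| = 12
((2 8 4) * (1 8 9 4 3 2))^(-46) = (1 3 9)(2 4 8)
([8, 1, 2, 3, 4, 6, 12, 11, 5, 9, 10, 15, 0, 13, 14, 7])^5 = [0, 1, 2, 3, 4, 5, 6, 15, 8, 9, 10, 7, 12, 13, 14, 11]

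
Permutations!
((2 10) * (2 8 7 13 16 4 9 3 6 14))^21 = (2 14 6 3 9 4 16 13 7 8 10)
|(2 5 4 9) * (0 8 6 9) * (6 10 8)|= |(0 6 9 2 5 4)(8 10)|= 6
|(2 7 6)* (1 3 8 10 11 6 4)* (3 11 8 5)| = 6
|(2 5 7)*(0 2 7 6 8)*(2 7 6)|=4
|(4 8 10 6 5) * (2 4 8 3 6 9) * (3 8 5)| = 10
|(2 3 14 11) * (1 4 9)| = |(1 4 9)(2 3 14 11)| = 12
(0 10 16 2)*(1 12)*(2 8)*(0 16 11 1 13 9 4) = (0 10 11 1 12 13 9 4)(2 16 8) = [10, 12, 16, 3, 0, 5, 6, 7, 2, 4, 11, 1, 13, 9, 14, 15, 8]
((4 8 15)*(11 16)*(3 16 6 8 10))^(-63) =(3 16 11 6 8 15 4 10)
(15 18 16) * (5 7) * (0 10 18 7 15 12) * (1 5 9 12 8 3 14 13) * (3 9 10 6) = (0 6 3 14 13 1 5 15 7 10 18 16 8 9 12) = [6, 5, 2, 14, 4, 15, 3, 10, 9, 12, 18, 11, 0, 1, 13, 7, 8, 17, 16]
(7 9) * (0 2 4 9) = (0 2 4 9 7) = [2, 1, 4, 3, 9, 5, 6, 0, 8, 7]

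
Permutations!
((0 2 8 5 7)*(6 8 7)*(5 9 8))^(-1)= (0 7 2)(5 6)(8 9)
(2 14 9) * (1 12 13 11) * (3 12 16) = (1 16 3 12 13 11)(2 14 9) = [0, 16, 14, 12, 4, 5, 6, 7, 8, 2, 10, 1, 13, 11, 9, 15, 3]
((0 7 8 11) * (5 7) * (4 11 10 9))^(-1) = ((0 5 7 8 10 9 4 11))^(-1) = (0 11 4 9 10 8 7 5)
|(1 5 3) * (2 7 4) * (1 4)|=6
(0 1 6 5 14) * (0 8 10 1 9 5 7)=[9, 6, 2, 3, 4, 14, 7, 0, 10, 5, 1, 11, 12, 13, 8]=(0 9 5 14 8 10 1 6 7)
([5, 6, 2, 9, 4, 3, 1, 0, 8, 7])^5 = [0, 6, 2, 3, 4, 5, 1, 7, 8, 9]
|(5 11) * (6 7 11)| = 4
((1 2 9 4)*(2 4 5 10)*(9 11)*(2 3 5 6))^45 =((1 4)(2 11 9 6)(3 5 10))^45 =(1 4)(2 11 9 6)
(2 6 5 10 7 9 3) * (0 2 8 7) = (0 2 6 5 10)(3 8 7 9) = [2, 1, 6, 8, 4, 10, 5, 9, 7, 3, 0]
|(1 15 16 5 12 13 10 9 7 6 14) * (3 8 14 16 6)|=13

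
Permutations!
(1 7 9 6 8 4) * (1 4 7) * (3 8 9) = (3 8 7)(6 9) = [0, 1, 2, 8, 4, 5, 9, 3, 7, 6]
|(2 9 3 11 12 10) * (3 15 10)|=12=|(2 9 15 10)(3 11 12)|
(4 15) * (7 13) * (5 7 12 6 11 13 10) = [0, 1, 2, 3, 15, 7, 11, 10, 8, 9, 5, 13, 6, 12, 14, 4] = (4 15)(5 7 10)(6 11 13 12)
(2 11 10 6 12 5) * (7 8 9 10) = (2 11 7 8 9 10 6 12 5) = [0, 1, 11, 3, 4, 2, 12, 8, 9, 10, 6, 7, 5]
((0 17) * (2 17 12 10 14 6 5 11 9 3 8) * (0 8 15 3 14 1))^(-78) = (17)(0 10)(1 12)(5 9 6 11 14)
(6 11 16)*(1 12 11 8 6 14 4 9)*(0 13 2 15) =(0 13 2 15)(1 12 11 16 14 4 9)(6 8) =[13, 12, 15, 3, 9, 5, 8, 7, 6, 1, 10, 16, 11, 2, 4, 0, 14]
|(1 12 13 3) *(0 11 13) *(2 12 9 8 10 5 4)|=|(0 11 13 3 1 9 8 10 5 4 2 12)|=12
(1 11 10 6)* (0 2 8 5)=(0 2 8 5)(1 11 10 6)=[2, 11, 8, 3, 4, 0, 1, 7, 5, 9, 6, 10]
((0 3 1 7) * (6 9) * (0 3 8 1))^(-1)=(0 3 7 1 8)(6 9)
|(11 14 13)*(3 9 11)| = 5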